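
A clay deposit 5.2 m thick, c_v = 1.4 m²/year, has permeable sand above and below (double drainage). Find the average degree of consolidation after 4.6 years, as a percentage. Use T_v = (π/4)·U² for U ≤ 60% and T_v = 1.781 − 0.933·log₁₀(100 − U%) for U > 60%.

Drainage path length: H_d = H/2 = 2.6 m (double drainage).
T_v = c_v·t/H_d² = 1.4×4.6/2.6² = 0.95266.
T_v = 0.95266 corresponds to the U > 60% branch:
U = 1 − 10^((1.781 − T_v)/0.933)/100 = 0.9228

U ≈ 92.3 %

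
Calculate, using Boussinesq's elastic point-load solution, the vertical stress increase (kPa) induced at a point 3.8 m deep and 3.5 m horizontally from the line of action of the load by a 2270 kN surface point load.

Boussinesq vertical stress below a point load on an elastic half-space:
Δσ_z = 3P/(2πz²) · [1 + (r/z)²]^(−5/2)
r/z = 3.5/3.8 = 0.92105; [1+(r/z)²]^(−5/2) = 0.2153.
Δσ_z = 3×2270/(2π×3.8²) × 0.2153 = 75.059 × 0.2153 = 16.16 kPa

Δσ_z ≈ 16.2 kPa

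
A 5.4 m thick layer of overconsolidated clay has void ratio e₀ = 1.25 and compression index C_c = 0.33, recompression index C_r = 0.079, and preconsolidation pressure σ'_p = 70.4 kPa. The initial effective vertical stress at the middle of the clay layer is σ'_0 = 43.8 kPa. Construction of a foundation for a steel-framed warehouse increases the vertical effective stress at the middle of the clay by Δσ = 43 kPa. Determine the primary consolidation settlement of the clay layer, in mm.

S_c ≈ 111 mm

Final effective stress: σ'_f = 43.8 + 43 = 86.8 kPa.
σ'_f = 86.8 > σ'_p = 70.4 kPa, so the stress path crosses the preconsolidation pressure — recompression up to σ'_p, then virgin compression beyond:
S_c = H/(1+e₀)·[C_r·log₁₀(σ'_p/σ'_0) + C_c·log₁₀(σ'_f/σ'_p)]
    = 5.4/2.25 × [0.079×log₁₀(70.4/43.8) + 0.33×log₁₀(86.8/70.4)]
    = 2.4 × [0.016282 + 0.030013] = 0.1111 m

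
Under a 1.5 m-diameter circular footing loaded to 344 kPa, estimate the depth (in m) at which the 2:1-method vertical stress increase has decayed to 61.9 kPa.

z ≈ 2.04 m

2:1 spreading — at depth z the loaded area has grown by z in each plan dimension:
qD²/(D+z)² = Δσ_z ⇒ z = D(√(q/Δσ_z) − 1) = 1.5×(√(344/61.9) − 1) = 2.036 m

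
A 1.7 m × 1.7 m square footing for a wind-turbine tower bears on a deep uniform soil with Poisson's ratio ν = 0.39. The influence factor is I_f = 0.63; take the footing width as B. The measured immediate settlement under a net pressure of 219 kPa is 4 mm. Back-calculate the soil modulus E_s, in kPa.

E_s ≈ 49700 kPa

S_e = q·B·(1−ν²)/E_s · I_f  ⇒  E_s = q·B·(1−ν²)·I_f / S_e.
E_s = 219 × 1.7 × 0.8479 × 0.63 / 0.004 = 49720 kPa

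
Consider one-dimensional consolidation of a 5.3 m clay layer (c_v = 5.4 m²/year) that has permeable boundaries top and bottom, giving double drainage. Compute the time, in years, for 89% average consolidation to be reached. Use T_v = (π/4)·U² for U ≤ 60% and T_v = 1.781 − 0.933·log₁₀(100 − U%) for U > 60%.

Drainage path length: H_d = H/2 = 2.65 m (double drainage).
U > 60%: T_v = 1.781 − 0.933·log₁₀(100 − 89) = 0.80938.
t = T_v·H_d²/c_v = 0.80938×2.65²/5.4 = 1.053 years.

t ≈ 1.05 years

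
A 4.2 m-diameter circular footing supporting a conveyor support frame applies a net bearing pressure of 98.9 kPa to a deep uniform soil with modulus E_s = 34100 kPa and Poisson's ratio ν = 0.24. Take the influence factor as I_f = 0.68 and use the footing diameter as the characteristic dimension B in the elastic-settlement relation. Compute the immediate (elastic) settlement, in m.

S_e ≈ 0.00781 m

Immediate (elastic) settlement: S_e = q·B·(1−ν²)/E_s · I_f.
S_e = 98.9 × 4.2 × (1 − 0.24²) / 34100 × 0.68
    = 98.9 × 4.2 × 0.9424 / 34100 × 0.68
    = 0.007806 m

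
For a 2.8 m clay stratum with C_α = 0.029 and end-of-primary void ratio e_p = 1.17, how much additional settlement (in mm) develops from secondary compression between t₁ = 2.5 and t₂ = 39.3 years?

Secondary compression: S_s = C_α·H/(1+e_p)·log₁₀(t₂/t₁)
S_s = 0.029×2.8/(1+1.17)×log₁₀(39.3/2.5)
    = 0.03742 × 1.196 = 0.04477 m

S_s ≈ 44.8 mm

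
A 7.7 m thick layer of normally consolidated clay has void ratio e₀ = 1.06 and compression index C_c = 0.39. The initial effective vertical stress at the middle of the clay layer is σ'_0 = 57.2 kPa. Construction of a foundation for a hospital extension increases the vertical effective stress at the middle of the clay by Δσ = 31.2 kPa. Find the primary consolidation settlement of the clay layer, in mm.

S_c ≈ 276 mm

Final effective stress: σ'_f = σ'_0 + Δσ = 57.2 + 31.2 = 88.4 kPa.
Normally consolidated clay, so the full stress increment lies on the virgin compression line:
S_c = C_c·H/(1+e₀)·log₁₀(σ'_f/σ'_0) = 0.39×7.7/(1+1.06)×log₁₀(88.4/57.2)
    = 1.4578 × 0.18906 = 0.2756 m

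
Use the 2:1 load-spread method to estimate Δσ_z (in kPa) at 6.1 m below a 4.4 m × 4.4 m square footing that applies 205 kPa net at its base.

Δσ_z ≈ 36 kPa

By the 2:1 method the load spreads at 1 horizontal : 2 vertical, so at depth z the loaded area has grown by z in each plan dimension:
Δσ = qBL/((B+z)(L+z)) = 205×4.4×4.4/((4.4+6.1)(4.4+6.1)) = 35.998 kPa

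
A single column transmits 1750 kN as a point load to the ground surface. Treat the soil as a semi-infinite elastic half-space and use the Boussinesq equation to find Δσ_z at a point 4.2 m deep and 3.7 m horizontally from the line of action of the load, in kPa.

Boussinesq vertical stress below a point load on an elastic half-space:
Δσ_z = 3P/(2πz²) · [1 + (r/z)²]^(−5/2)
r/z = 3.7/4.2 = 0.88095; [1+(r/z)²]^(−5/2) = 0.23787.
Δσ_z = 3×1750/(2π×4.2²) × 0.23787 = 47.368 × 0.23787 = 11.27 kPa

Δσ_z ≈ 11.3 kPa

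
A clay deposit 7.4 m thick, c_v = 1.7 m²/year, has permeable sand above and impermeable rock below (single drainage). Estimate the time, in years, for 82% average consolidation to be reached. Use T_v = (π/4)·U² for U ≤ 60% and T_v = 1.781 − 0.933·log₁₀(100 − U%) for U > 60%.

Drainage path length: H_d = H = 7.4 m (single drainage).
U > 60%: T_v = 1.781 − 0.933·log₁₀(100 − 82) = 0.60983.
t = T_v·H_d²/c_v = 0.60983×7.4²/1.7 = 19.64 years.

t ≈ 19.6 years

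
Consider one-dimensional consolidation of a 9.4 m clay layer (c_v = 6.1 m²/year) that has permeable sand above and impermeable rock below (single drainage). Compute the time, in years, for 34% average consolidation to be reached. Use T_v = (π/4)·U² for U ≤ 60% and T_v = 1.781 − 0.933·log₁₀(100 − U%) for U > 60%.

t ≈ 1.32 years

Drainage path length: H_d = H = 9.4 m (single drainage).
U ≤ 60%: T_v = (π/4)·U² = (π/4)×0.34² = 0.090792.
t = T_v·H_d²/c_v = 0.090792×9.4²/6.1 = 1.315 years.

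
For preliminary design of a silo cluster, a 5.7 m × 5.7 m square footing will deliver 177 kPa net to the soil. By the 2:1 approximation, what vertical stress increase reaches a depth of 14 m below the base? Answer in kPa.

Δσ_z ≈ 14.8 kPa

By the 2:1 method the load spreads at 1 horizontal : 2 vertical, so at depth z the loaded area has grown by z in each plan dimension:
Δσ = qBL/((B+z)(L+z)) = 177×5.7×5.7/((5.7+14)(5.7+14)) = 14.818 kPa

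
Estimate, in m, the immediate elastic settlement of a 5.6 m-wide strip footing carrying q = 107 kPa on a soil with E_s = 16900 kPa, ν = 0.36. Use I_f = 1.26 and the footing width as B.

Immediate (elastic) settlement: S_e = q·B·(1−ν²)/E_s · I_f.
S_e = 107 × 5.6 × (1 − 0.36²) / 16900 × 1.26
    = 107 × 5.6 × 0.8704 / 16900 × 1.26
    = 0.03888 m

S_e ≈ 0.0389 m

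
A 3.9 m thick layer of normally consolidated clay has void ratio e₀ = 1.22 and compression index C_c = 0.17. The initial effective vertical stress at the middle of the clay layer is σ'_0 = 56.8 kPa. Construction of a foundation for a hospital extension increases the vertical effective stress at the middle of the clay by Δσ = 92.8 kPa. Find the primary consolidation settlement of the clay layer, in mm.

Final effective stress: σ'_f = σ'_0 + Δσ = 56.8 + 92.8 = 149.6 kPa.
Normally consolidated clay, so the full stress increment lies on the virgin compression line:
S_c = C_c·H/(1+e₀)·log₁₀(σ'_f/σ'_0) = 0.17×3.9/(1+1.22)×log₁₀(149.6/56.8)
    = 0.29865 × 0.42058 = 0.1256 m

S_c ≈ 126 mm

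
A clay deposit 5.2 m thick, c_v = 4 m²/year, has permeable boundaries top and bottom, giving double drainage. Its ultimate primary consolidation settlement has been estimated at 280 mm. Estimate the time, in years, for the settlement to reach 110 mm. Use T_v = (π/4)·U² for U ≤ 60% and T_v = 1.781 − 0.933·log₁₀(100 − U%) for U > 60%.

t ≈ 0.205 years

Drainage path length: H_d = H/2 = 2.6 m (double drainage).
U = S(t)/S_ult = 110/280 = 0.3929.
U ≤ 60%: T_v = (π/4)·U² = (π/4)×0.39286² = 0.12122.
t = T_v·H_d²/c_v = 0.12122×2.6²/4 = 0.2049 years.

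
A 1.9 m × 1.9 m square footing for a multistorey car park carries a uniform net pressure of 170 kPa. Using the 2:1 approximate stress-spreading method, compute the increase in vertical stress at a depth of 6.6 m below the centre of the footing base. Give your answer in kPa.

Δσ_z ≈ 8.49 kPa

By the 2:1 method the load spreads at 1 horizontal : 2 vertical, so at depth z the loaded area has grown by z in each plan dimension:
Δσ = qBL/((B+z)(L+z)) = 170×1.9×1.9/((1.9+6.6)(1.9+6.6)) = 8.4941 kPa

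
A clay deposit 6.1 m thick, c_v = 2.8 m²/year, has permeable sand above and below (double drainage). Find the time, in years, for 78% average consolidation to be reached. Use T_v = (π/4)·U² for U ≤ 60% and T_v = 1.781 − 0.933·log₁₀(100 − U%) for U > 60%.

t ≈ 1.76 years

Drainage path length: H_d = H/2 = 3.05 m (double drainage).
U > 60%: T_v = 1.781 − 0.933·log₁₀(100 − 78) = 0.52852.
t = T_v·H_d²/c_v = 0.52852×3.05²/2.8 = 1.756 years.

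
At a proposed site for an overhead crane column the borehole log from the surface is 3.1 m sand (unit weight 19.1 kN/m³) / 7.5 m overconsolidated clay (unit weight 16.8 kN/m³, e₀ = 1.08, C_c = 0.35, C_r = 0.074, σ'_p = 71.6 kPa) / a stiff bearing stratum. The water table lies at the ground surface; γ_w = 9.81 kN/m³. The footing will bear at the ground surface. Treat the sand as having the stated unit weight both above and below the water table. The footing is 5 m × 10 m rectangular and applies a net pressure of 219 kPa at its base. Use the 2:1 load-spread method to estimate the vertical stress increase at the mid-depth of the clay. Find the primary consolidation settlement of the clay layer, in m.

S_c ≈ 0.265 m

Mid-depth of clay below the ground surface: z = 3.1 + 7.5/2 = 6.85 m.
Total vertical stress at mid-clay: σ_v = 19.1×3.1 + 16.8×3.75 = 122.21 kPa.
Pore pressure: u = 9.81×(6.85 − 0) = 67.198 kPa.
Initial effective stress: σ'_0 = σ_v − u = 122.21 − 67.198 = 55.012 kPa.
Stress increase at mid-clay by the 2:1 spreading method:
Δσ = qBL/((B+z)(L+z)) = 219×5×10/((5+6.85)(10+6.85)) = 54.84 kPa
Final effective stress: σ'_f = 55.012 + 54.84 = 109.85 kPa.
σ'_f = 109.85 > σ'_p = 71.6 kPa, so the stress path crosses the preconsolidation pressure — recompression up to σ'_p, then virgin compression beyond:
S_c = H/(1+e₀)·[C_r·log₁₀(σ'_p/σ'_0) + C_c·log₁₀(σ'_f/σ'_p)]
    = 7.5/2.08 × [0.074×log₁₀(71.6/55.012) + 0.35×log₁₀(109.85/71.6)]
    = 3.6058 × [0.0084697 + 0.06506] = 0.2651 m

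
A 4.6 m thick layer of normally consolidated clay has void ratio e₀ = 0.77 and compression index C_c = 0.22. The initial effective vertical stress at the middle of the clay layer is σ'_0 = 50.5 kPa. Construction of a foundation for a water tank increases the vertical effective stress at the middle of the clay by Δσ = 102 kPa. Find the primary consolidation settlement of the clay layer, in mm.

Final effective stress: σ'_f = σ'_0 + Δσ = 50.5 + 102 = 152.5 kPa.
Normally consolidated clay, so the full stress increment lies on the virgin compression line:
S_c = C_c·H/(1+e₀)·log₁₀(σ'_f/σ'_0) = 0.22×4.6/(1+0.77)×log₁₀(152.5/50.5)
    = 0.57175 × 0.47998 = 0.2744 m

S_c ≈ 274 mm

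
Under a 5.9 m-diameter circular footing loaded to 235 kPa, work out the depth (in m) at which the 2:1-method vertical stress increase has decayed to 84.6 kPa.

2:1 spreading — at depth z the loaded area has grown by z in each plan dimension:
qD²/(D+z)² = Δσ_z ⇒ z = D(√(q/Δσ_z) − 1) = 5.9×(√(235/84.6) − 1) = 3.933 m

z ≈ 3.93 m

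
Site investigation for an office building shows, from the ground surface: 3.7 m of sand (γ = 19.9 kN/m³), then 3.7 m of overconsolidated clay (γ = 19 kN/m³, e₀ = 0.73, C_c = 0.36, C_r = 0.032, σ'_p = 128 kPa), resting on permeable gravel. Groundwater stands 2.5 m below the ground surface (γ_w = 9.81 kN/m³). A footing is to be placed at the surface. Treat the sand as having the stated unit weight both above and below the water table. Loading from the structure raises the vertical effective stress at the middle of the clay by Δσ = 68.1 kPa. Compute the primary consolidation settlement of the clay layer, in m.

Mid-depth of clay below the ground surface: z = 3.7 + 3.7/2 = 5.55 m.
Total vertical stress at mid-clay: σ_v = 19.9×3.7 + 19×1.85 = 108.78 kPa.
Pore pressure: u = 9.81×(5.55 − 2.5) = 29.921 kPa.
Initial effective stress: σ'_0 = σ_v − u = 108.78 − 29.921 = 78.859 kPa.
Final effective stress: σ'_f = 78.859 + 68.1 = 146.96 kPa.
σ'_f = 146.96 > σ'_p = 128 kPa, so the stress path crosses the preconsolidation pressure — recompression up to σ'_p, then virgin compression beyond:
S_c = H/(1+e₀)·[C_r·log₁₀(σ'_p/σ'_0) + C_c·log₁₀(σ'_f/σ'_p)]
    = 3.7/1.73 × [0.032×log₁₀(128/78.859) + 0.36×log₁₀(146.96/128)]
    = 2.1387 × [0.0067315 + 0.021596] = 0.06058 m

S_c ≈ 0.0606 m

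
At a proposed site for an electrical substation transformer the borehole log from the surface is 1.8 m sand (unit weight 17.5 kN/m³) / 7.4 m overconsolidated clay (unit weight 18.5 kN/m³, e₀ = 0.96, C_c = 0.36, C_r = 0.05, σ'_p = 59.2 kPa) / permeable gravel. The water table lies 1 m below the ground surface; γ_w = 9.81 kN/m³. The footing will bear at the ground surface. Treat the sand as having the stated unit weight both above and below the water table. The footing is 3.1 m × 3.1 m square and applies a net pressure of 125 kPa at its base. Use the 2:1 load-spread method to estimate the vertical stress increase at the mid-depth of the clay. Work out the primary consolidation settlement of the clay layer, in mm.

Mid-depth of clay below the ground surface: z = 1.8 + 7.4/2 = 5.5 m.
Total vertical stress at mid-clay: σ_v = 17.5×1.8 + 18.5×3.7 = 99.95 kPa.
Pore pressure: u = 9.81×(5.5 − 1) = 44.145 kPa.
Initial effective stress: σ'_0 = σ_v − u = 99.95 − 44.145 = 55.805 kPa.
Stress increase at mid-clay by the 2:1 spreading method:
Δσ = qBL/((B+z)(L+z)) = 125×3.1×3.1/((3.1+5.5)(3.1+5.5)) = 16.242 kPa
Final effective stress: σ'_f = 55.805 + 16.242 = 72.047 kPa.
σ'_f = 72.047 > σ'_p = 59.2 kPa, so the stress path crosses the preconsolidation pressure — recompression up to σ'_p, then virgin compression beyond:
S_c = H/(1+e₀)·[C_r·log₁₀(σ'_p/σ'_0) + C_c·log₁₀(σ'_f/σ'_p)]
    = 7.4/1.96 × [0.05×log₁₀(59.2/55.805) + 0.36×log₁₀(72.047/59.2)]
    = 3.7755 × [0.0012824 + 0.030706] = 0.1208 m

S_c ≈ 121 mm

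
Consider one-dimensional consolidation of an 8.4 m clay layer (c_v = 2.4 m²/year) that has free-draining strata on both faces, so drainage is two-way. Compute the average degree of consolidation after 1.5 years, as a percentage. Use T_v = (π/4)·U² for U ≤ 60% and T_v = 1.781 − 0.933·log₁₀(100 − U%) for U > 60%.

U ≈ 51 %

Drainage path length: H_d = H/2 = 4.2 m (double drainage).
T_v = c_v·t/H_d² = 2.4×1.5/4.2² = 0.20408.
T_v = 0.20408 corresponds to the U ≤ 60% branch:
U = √(4T_v/π) = 0.5097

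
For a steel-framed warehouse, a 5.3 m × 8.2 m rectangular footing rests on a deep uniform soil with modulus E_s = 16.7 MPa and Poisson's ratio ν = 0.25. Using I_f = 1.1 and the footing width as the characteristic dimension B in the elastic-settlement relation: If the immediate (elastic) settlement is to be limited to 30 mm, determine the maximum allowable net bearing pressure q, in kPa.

q ≈ 91.7 kPa

E_s = 16.7 MPa = 16700 kPa.
S_e = q·B·(1−ν²)/E_s · I_f  ⇒  q = S_e·E_s / (B·(1−ν²)·I_f).
q = 0.03 × 16700 / (5.3 × 0.9375 × 1.1) = 91.66 kPa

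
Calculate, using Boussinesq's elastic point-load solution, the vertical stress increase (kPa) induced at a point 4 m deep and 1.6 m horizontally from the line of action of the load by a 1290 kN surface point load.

Δσ_z ≈ 26.6 kPa

Boussinesq vertical stress below a point load on an elastic half-space:
Δσ_z = 3P/(2πz²) · [1 + (r/z)²]^(−5/2)
r/z = 1.6/4 = 0.4; [1+(r/z)²]^(−5/2) = 0.69001.
Δσ_z = 3×1290/(2π×4²) × 0.69001 = 38.496 × 0.69001 = 26.56 kPa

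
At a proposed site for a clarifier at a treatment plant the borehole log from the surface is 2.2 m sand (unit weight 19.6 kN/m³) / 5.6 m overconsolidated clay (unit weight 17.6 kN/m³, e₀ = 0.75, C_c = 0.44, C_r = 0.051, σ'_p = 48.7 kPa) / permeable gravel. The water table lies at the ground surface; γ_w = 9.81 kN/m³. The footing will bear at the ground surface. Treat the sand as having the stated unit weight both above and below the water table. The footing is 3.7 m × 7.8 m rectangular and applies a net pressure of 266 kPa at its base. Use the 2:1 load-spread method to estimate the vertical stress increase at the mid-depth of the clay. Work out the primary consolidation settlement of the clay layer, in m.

S_c ≈ 0.519 m

Mid-depth of clay below the ground surface: z = 2.2 + 5.6/2 = 5 m.
Total vertical stress at mid-clay: σ_v = 19.6×2.2 + 17.6×2.8 = 92.4 kPa.
Pore pressure: u = 9.81×(5 − 0) = 49.05 kPa.
Initial effective stress: σ'_0 = σ_v − u = 92.4 − 49.05 = 43.35 kPa.
Stress increase at mid-clay by the 2:1 spreading method:
Δσ = qBL/((B+z)(L+z)) = 266×3.7×7.8/((3.7+5)(7.8+5)) = 68.936 kPa
Final effective stress: σ'_f = 43.35 + 68.936 = 112.29 kPa.
σ'_f = 112.29 > σ'_p = 48.7 kPa, so the stress path crosses the preconsolidation pressure — recompression up to σ'_p, then virgin compression beyond:
S_c = H/(1+e₀)·[C_r·log₁₀(σ'_p/σ'_0) + C_c·log₁₀(σ'_f/σ'_p)]
    = 5.6/1.75 × [0.051×log₁₀(48.7/43.35) + 0.44×log₁₀(112.29/48.7)]
    = 3.2 × [0.0025775 + 0.15964] = 0.5191 m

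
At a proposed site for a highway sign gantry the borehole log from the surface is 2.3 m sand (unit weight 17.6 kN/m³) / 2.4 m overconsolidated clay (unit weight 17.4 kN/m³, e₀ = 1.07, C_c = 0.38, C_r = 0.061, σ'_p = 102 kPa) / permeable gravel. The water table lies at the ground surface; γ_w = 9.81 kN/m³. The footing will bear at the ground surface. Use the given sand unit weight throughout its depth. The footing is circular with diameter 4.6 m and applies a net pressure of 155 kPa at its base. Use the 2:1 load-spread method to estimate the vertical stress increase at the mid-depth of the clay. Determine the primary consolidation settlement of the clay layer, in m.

Mid-depth of clay below the ground surface: z = 2.3 + 2.4/2 = 3.5 m.
Total vertical stress at mid-clay: σ_v = 17.6×2.3 + 17.4×1.2 = 61.36 kPa.
Pore pressure: u = 9.81×(3.5 − 0) = 34.335 kPa.
Initial effective stress: σ'_0 = σ_v − u = 61.36 − 34.335 = 27.025 kPa.
Stress increase at mid-clay by the 2:1 spreading method:
Δσ ≈ qD²/(D+z)² = 155×4.6²/(4.6+3.5)² = 49.989 kPa
Final effective stress: σ'_f = 27.025 + 49.989 = 77.014 kPa.
σ'_f = 77.014 ≤ σ'_p = 102 kPa, so the clay remains overconsolidated and only the recompression index applies:
S_c = C_r·H/(1+e₀)·log₁₀(σ'_f/σ'_0) = 0.061×2.4/2.07×log₁₀(77.014/27.025)
    = 0.070723 × 0.4548 = 0.03217 m

S_c ≈ 0.0322 m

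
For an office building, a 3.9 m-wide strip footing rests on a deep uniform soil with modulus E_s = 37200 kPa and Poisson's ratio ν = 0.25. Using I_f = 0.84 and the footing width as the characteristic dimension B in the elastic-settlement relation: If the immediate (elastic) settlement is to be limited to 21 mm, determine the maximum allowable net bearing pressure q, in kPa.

q ≈ 254 kPa

S_e = q·B·(1−ν²)/E_s · I_f  ⇒  q = S_e·E_s / (B·(1−ν²)·I_f).
q = 0.021 × 37200 / (3.9 × 0.9375 × 0.84) = 254.4 kPa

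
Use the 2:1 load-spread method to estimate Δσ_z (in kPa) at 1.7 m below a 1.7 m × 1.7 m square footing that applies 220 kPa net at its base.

By the 2:1 method the load spreads at 1 horizontal : 2 vertical, so at depth z the loaded area has grown by z in each plan dimension:
Δσ = qBL/((B+z)(L+z)) = 220×1.7×1.7/((1.7+1.7)(1.7+1.7)) = 55 kPa

Δσ_z ≈ 55 kPa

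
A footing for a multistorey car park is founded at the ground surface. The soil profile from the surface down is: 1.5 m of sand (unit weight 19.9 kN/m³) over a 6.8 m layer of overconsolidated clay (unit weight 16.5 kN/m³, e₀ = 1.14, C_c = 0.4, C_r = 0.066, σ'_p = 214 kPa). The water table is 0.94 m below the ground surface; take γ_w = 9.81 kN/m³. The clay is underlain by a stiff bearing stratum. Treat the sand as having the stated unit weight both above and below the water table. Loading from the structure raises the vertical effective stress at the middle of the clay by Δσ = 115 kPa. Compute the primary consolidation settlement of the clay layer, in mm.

S_c ≈ 113 mm

Mid-depth of clay below the ground surface: z = 1.5 + 6.8/2 = 4.9 m.
Total vertical stress at mid-clay: σ_v = 19.9×1.5 + 16.5×3.4 = 85.95 kPa.
Pore pressure: u = 9.81×(4.9 − 0.94) = 38.848 kPa.
Initial effective stress: σ'_0 = σ_v − u = 85.95 − 38.848 = 47.102 kPa.
Final effective stress: σ'_f = 47.102 + 115 = 162.1 kPa.
σ'_f = 162.1 ≤ σ'_p = 214 kPa, so the clay remains overconsolidated and only the recompression index applies:
S_c = C_r·H/(1+e₀)·log₁₀(σ'_f/σ'_0) = 0.066×6.8/2.14×log₁₀(162.1/47.102)
    = 0.20972 × 0.53674 = 0.1126 m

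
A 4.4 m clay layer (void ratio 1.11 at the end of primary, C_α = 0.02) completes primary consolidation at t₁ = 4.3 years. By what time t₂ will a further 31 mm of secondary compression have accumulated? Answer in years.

t₂ ≈ 23.8 years

S_s = C_α·H/(1+e_p)·log₁₀(t₂/t₁) ⇒ log₁₀(t₂/t₁) = S_s·(1+e_p)/(C_α·H).
log₁₀(t₂/t₁) = 0.031 × (1+1.11) / (0.02×4.4) = 0.7433
t₂ = t₁ × 10^0.7433 = 4.3 × 5.537 = 23.81 years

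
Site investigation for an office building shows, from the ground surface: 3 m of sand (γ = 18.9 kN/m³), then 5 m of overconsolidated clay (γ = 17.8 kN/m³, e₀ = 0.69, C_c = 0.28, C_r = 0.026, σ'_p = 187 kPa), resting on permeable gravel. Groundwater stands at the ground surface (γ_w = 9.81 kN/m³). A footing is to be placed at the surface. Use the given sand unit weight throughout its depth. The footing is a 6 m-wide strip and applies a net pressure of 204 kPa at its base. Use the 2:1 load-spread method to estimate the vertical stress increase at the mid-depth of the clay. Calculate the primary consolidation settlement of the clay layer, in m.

Mid-depth of clay below the ground surface: z = 3 + 5/2 = 5.5 m.
Total vertical stress at mid-clay: σ_v = 18.9×3 + 17.8×2.5 = 101.2 kPa.
Pore pressure: u = 9.81×(5.5 − 0) = 53.955 kPa.
Initial effective stress: σ'_0 = σ_v − u = 101.2 − 53.955 = 47.245 kPa.
Stress increase at mid-clay by the 2:1 spreading method:
Δσ = qB/(B+z) = 204×6/(6+5.5) = 106.43 kPa
Final effective stress: σ'_f = 47.245 + 106.43 = 153.68 kPa.
σ'_f = 153.68 ≤ σ'_p = 187 kPa, so the clay remains overconsolidated and only the recompression index applies:
S_c = C_r·H/(1+e₀)·log₁₀(σ'_f/σ'_0) = 0.026×5/1.69×log₁₀(153.68/47.245)
    = 0.076924 × 0.51226 = 0.0394 m

S_c ≈ 0.0394 m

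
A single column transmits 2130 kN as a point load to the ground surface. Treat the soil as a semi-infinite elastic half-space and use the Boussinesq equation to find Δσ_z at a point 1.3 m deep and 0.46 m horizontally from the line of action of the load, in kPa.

Δσ_z ≈ 448 kPa

Boussinesq vertical stress below a point load on an elastic half-space:
Δσ_z = 3P/(2πz²) · [1 + (r/z)²]^(−5/2)
r/z = 0.46/1.3 = 0.35385; [1+(r/z)²]^(−5/2) = 0.74459.
Δσ_z = 3×2130/(2π×1.3²) × 0.74459 = 601.78 × 0.74459 = 448.1 kPa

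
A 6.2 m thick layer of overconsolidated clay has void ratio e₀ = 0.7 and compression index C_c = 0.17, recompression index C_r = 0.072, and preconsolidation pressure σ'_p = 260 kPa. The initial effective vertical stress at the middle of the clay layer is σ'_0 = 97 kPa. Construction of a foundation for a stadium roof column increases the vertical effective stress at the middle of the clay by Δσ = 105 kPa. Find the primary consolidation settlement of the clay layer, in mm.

Final effective stress: σ'_f = 97 + 105 = 202 kPa.
σ'_f = 202 ≤ σ'_p = 260 kPa, so the clay remains overconsolidated and only the recompression index applies:
S_c = C_r·H/(1+e₀)·log₁₀(σ'_f/σ'_0) = 0.072×6.2/1.7×log₁₀(202/97)
    = 0.26259 × 0.31858 = 0.08366 m

S_c ≈ 83.7 mm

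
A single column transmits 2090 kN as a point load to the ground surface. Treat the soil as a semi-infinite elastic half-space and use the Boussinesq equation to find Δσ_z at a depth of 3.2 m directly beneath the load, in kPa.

Boussinesq vertical stress below a point load on an elastic half-space:
Δσ_z = 3P/(2πz²) · [1 + (r/z)²]^(−5/2)
r/z = 0/3.2 = 0; [1+(r/z)²]^(−5/2) = 1.
Δσ_z = 3×2090/(2π×3.2²) × 1 = 97.451 × 1 = 97.45 kPa

Δσ_z ≈ 97.5 kPa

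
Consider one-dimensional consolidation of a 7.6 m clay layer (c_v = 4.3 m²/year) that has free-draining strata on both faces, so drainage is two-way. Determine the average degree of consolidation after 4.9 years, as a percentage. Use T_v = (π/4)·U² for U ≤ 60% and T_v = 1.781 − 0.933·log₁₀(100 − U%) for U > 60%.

Drainage path length: H_d = H/2 = 3.8 m (double drainage).
T_v = c_v·t/H_d² = 4.3×4.9/3.8² = 1.4591.
T_v = 1.4591 corresponds to the U > 60% branch:
U = 1 − 10^((1.781 − T_v)/0.933)/100 = 0.9779

U ≈ 97.8 %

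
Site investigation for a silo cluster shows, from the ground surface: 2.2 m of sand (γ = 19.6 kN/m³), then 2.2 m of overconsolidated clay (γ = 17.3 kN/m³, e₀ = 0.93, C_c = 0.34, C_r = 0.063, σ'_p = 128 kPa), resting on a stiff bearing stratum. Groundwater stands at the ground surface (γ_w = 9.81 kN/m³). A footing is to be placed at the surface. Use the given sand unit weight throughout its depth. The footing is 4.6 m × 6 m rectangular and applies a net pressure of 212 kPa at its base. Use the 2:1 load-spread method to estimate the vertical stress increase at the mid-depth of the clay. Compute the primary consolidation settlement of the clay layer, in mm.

S_c ≈ 40.6 mm

Mid-depth of clay below the ground surface: z = 2.2 + 2.2/2 = 3.3 m.
Total vertical stress at mid-clay: σ_v = 19.6×2.2 + 17.3×1.1 = 62.15 kPa.
Pore pressure: u = 9.81×(3.3 − 0) = 32.373 kPa.
Initial effective stress: σ'_0 = σ_v − u = 62.15 − 32.373 = 29.777 kPa.
Stress increase at mid-clay by the 2:1 spreading method:
Δσ = qBL/((B+z)(L+z)) = 212×4.6×6/((4.6+3.3)(6+3.3)) = 79.641 kPa
Final effective stress: σ'_f = 29.777 + 79.641 = 109.42 kPa.
σ'_f = 109.42 ≤ σ'_p = 128 kPa, so the clay remains overconsolidated and only the recompression index applies:
S_c = C_r·H/(1+e₀)·log₁₀(σ'_f/σ'_0) = 0.063×2.2/1.93×log₁₀(109.42/29.777)
    = 0.071814 × 0.56522 = 0.04059 m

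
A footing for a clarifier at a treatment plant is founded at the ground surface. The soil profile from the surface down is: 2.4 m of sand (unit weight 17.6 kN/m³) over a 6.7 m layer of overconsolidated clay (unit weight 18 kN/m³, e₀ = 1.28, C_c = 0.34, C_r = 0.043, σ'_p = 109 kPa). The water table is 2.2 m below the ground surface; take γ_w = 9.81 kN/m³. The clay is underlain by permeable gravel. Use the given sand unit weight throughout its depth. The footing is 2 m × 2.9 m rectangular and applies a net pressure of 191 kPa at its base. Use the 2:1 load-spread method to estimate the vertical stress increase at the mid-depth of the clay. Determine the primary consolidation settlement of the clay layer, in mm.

S_c ≈ 12 mm

Mid-depth of clay below the ground surface: z = 2.4 + 6.7/2 = 5.75 m.
Total vertical stress at mid-clay: σ_v = 17.6×2.4 + 18×3.35 = 102.54 kPa.
Pore pressure: u = 9.81×(5.75 − 2.2) = 34.825 kPa.
Initial effective stress: σ'_0 = σ_v − u = 102.54 − 34.825 = 67.715 kPa.
Stress increase at mid-clay by the 2:1 spreading method:
Δσ = qBL/((B+z)(L+z)) = 191×2×2.9/((2+5.75)(2.9+5.75)) = 16.525 kPa
Final effective stress: σ'_f = 67.715 + 16.525 = 84.24 kPa.
σ'_f = 84.24 ≤ σ'_p = 109 kPa, so the clay remains overconsolidated and only the recompression index applies:
S_c = C_r·H/(1+e₀)·log₁₀(σ'_f/σ'_0) = 0.043×6.7/2.28×log₁₀(84.24/67.715)
    = 0.12636 × 0.094833 = 0.01198 m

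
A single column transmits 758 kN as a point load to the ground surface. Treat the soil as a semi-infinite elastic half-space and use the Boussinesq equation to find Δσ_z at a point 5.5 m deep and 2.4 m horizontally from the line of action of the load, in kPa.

Δσ_z ≈ 7.74 kPa

Boussinesq vertical stress below a point load on an elastic half-space:
Δσ_z = 3P/(2πz²) · [1 + (r/z)²]^(−5/2)
r/z = 2.4/5.5 = 0.43636; [1+(r/z)²]^(−5/2) = 0.64678.
Δσ_z = 3×758/(2π×5.5²) × 0.64678 = 11.964 × 0.64678 = 7.738 kPa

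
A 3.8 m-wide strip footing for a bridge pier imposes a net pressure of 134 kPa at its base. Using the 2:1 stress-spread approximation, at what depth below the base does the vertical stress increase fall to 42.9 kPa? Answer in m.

2:1 spreading — at depth z the loaded area has grown by z in each plan dimension:
qB/(B+z) = Δσ_z ⇒ z = qB/Δσ_z − B = 134×3.8/42.9 − 3.8 = 8.069 m

z ≈ 8.07 m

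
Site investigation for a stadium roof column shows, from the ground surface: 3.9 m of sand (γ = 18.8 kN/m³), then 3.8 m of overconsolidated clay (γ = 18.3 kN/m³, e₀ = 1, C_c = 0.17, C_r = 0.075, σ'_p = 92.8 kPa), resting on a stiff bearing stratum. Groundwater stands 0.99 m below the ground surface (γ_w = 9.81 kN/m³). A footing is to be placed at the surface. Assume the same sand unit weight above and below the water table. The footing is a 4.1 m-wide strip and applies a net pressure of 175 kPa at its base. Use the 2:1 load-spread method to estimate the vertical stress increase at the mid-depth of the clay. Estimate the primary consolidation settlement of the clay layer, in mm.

Mid-depth of clay below the ground surface: z = 3.9 + 3.8/2 = 5.8 m.
Total vertical stress at mid-clay: σ_v = 18.8×3.9 + 18.3×1.9 = 108.09 kPa.
Pore pressure: u = 9.81×(5.8 − 0.99) = 47.186 kPa.
Initial effective stress: σ'_0 = σ_v − u = 108.09 − 47.186 = 60.904 kPa.
Stress increase at mid-clay by the 2:1 spreading method:
Δσ = qB/(B+z) = 175×4.1/(4.1+5.8) = 72.475 kPa
Final effective stress: σ'_f = 60.904 + 72.475 = 133.38 kPa.
σ'_f = 133.38 > σ'_p = 92.8 kPa, so the stress path crosses the preconsolidation pressure — recompression up to σ'_p, then virgin compression beyond:
S_c = H/(1+e₀)·[C_r·log₁₀(σ'_p/σ'_0) + C_c·log₁₀(σ'_f/σ'_p)]
    = 3.8/2 × [0.075×log₁₀(92.8/60.904) + 0.17×log₁₀(133.38/92.8)]
    = 1.9 × [0.013718 + 0.026782] = 0.07695 m

S_c ≈ 77 mm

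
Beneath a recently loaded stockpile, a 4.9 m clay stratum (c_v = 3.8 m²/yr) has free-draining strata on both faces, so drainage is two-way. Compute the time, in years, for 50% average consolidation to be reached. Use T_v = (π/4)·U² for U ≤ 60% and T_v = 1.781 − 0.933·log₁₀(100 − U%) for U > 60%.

t ≈ 0.31 years

Drainage path length: H_d = H/2 = 2.45 m (double drainage).
U ≤ 60%: T_v = (π/4)·U² = (π/4)×0.5² = 0.19635.
t = T_v·H_d²/c_v = 0.19635×2.45²/3.8 = 0.3102 years.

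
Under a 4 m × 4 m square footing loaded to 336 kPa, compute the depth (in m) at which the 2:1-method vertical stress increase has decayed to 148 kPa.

z ≈ 2.03 m

2:1 spreading — at depth z the loaded area has grown by z in each plan dimension:
qB²/(B+z)² = Δσ_z ⇒ z = B(√(q/Δσ_z) − 1) = 4×(√(336/148) − 1) = 2.027 m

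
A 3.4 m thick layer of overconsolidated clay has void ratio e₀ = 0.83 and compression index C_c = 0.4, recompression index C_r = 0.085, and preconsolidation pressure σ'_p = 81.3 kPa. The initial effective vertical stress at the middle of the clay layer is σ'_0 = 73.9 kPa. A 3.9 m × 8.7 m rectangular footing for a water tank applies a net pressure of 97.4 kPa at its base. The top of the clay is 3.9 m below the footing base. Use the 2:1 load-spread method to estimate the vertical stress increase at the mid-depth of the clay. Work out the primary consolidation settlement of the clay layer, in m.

Mid-depth of clay below the footing base: z = 3.9 + 3.4/2 = 5.6 m.
Stress increase at mid-clay by the 2:1 spreading method:
Δσ = qBL/((B+z)(L+z)) = 97.4×3.9×8.7/((3.9+5.6)(8.7+5.6)) = 24.327 kPa
Final effective stress: σ'_f = 73.9 + 24.327 = 98.227 kPa.
σ'_f = 98.227 > σ'_p = 81.3 kPa, so the stress path crosses the preconsolidation pressure — recompression up to σ'_p, then virgin compression beyond:
S_c = H/(1+e₀)·[C_r·log₁₀(σ'_p/σ'_0) + C_c·log₁₀(σ'_f/σ'_p)]
    = 3.4/1.83 × [0.085×log₁₀(81.3/73.9) + 0.4×log₁₀(98.227/81.3)]
    = 1.8579 × [0.0035229 + 0.032856] = 0.06759 m

S_c ≈ 0.0676 m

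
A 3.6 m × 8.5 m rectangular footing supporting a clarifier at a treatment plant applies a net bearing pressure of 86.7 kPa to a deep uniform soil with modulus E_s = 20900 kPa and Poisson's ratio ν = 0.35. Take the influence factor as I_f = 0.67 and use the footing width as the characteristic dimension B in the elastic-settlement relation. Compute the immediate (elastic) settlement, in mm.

Immediate (elastic) settlement: S_e = q·B·(1−ν²)/E_s · I_f.
S_e = 86.7 × 3.6 × (1 − 0.35²) / 20900 × 0.67
    = 86.7 × 3.6 × 0.8775 / 20900 × 0.67
    = 0.00878 m = 8.78 mm

S_e ≈ 8.78 mm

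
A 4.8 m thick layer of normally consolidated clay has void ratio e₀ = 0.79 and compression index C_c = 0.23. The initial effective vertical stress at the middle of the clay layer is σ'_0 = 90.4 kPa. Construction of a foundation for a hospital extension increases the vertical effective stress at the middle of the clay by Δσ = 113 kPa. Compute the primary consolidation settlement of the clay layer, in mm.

S_c ≈ 217 mm

Final effective stress: σ'_f = σ'_0 + Δσ = 90.4 + 113 = 203.4 kPa.
Normally consolidated clay, so the full stress increment lies on the virgin compression line:
S_c = C_c·H/(1+e₀)·log₁₀(σ'_f/σ'_0) = 0.23×4.8/(1+0.79)×log₁₀(203.4/90.4)
    = 0.61676 × 0.35218 = 0.2172 m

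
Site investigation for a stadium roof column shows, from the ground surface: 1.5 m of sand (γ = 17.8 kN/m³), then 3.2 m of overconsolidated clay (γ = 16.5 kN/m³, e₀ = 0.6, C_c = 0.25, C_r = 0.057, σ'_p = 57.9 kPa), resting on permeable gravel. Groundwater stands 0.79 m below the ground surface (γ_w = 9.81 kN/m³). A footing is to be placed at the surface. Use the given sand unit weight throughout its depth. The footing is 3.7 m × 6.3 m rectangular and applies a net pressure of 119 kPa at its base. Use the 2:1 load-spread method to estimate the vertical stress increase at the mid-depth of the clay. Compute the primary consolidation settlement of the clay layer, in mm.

Mid-depth of clay below the ground surface: z = 1.5 + 3.2/2 = 3.1 m.
Total vertical stress at mid-clay: σ_v = 17.8×1.5 + 16.5×1.6 = 53.1 kPa.
Pore pressure: u = 9.81×(3.1 − 0.79) = 22.661 kPa.
Initial effective stress: σ'_0 = σ_v − u = 53.1 − 22.661 = 30.439 kPa.
Stress increase at mid-clay by the 2:1 spreading method:
Δσ = qBL/((B+z)(L+z)) = 119×3.7×6.3/((3.7+3.1)(6.3+3.1)) = 43.396 kPa
Final effective stress: σ'_f = 30.439 + 43.396 = 73.835 kPa.
σ'_f = 73.835 > σ'_p = 57.9 kPa, so the stress path crosses the preconsolidation pressure — recompression up to σ'_p, then virgin compression beyond:
S_c = H/(1+e₀)·[C_r·log₁₀(σ'_p/σ'_0) + C_c·log₁₀(σ'_f/σ'_p)]
    = 3.2/1.6 × [0.057×log₁₀(57.9/30.439) + 0.25×log₁₀(73.835/57.9)]
    = 2 × [0.015917 + 0.026396] = 0.08463 m

S_c ≈ 84.6 mm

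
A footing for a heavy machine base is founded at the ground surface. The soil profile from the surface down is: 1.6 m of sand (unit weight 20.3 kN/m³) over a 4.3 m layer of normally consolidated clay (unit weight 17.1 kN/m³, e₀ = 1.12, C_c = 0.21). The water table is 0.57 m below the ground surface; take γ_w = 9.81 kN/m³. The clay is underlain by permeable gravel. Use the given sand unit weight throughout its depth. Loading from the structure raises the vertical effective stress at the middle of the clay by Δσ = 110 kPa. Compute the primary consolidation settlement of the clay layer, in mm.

S_c ≈ 251 mm

Mid-depth of clay below the ground surface: z = 1.6 + 4.3/2 = 3.75 m.
Total vertical stress at mid-clay: σ_v = 20.3×1.6 + 17.1×2.15 = 69.245 kPa.
Pore pressure: u = 9.81×(3.75 − 0.57) = 31.196 kPa.
Initial effective stress: σ'_0 = σ_v − u = 69.245 − 31.196 = 38.049 kPa.
Final effective stress: σ'_f = σ'_0 + Δσ = 38.049 + 110 = 148.05 kPa.
Normally consolidated clay, so the full stress increment lies on the virgin compression line:
S_c = C_c·H/(1+e₀)·log₁₀(σ'_f/σ'_0) = 0.21×4.3/(1+1.12)×log₁₀(148.05/38.049)
    = 0.42594 × 0.59007 = 0.2513 m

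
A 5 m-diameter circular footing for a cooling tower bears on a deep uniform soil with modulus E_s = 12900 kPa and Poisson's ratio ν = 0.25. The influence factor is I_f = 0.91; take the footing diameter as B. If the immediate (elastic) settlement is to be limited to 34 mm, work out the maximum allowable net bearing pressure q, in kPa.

S_e = q·B·(1−ν²)/E_s · I_f  ⇒  q = S_e·E_s / (B·(1−ν²)·I_f).
q = 0.034 × 12900 / (5 × 0.9375 × 0.91) = 102.8 kPa

q ≈ 103 kPa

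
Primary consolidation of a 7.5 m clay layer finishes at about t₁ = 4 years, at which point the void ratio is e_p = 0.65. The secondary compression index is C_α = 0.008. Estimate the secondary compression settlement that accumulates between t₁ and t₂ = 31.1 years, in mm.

S_s ≈ 32.4 mm

Secondary compression: S_s = C_α·H/(1+e_p)·log₁₀(t₂/t₁)
S_s = 0.008×7.5/(1+0.65)×log₁₀(31.1/4)
    = 0.03636 × 0.8907 = 0.03239 m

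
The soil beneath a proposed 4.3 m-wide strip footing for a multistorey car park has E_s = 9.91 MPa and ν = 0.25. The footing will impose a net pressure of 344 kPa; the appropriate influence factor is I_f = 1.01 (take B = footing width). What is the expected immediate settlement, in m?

S_e ≈ 0.141 m

Immediate (elastic) settlement: S_e = q·B·(1−ν²)/E_s · I_f.
E_s = 9.91 MPa = 9910 kPa.
S_e = 344 × 4.3 × (1 − 0.25²) / 9910 × 1.01
    = 344 × 4.3 × 0.9375 / 9910 × 1.01
    = 0.1413 m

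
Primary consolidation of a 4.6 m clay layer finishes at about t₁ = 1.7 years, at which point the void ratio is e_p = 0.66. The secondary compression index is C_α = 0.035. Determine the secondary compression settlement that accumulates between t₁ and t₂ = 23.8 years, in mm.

Secondary compression: S_s = C_α·H/(1+e_p)·log₁₀(t₂/t₁)
S_s = 0.035×4.6/(1+0.66)×log₁₀(23.8/1.7)
    = 0.09699 × 1.146 = 0.1112 m

S_s ≈ 111 mm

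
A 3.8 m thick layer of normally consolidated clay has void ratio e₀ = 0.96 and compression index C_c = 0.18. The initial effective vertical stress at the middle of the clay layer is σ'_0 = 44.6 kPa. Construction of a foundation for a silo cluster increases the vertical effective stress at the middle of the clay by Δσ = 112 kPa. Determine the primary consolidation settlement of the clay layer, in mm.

S_c ≈ 190 mm

Final effective stress: σ'_f = σ'_0 + Δσ = 44.6 + 112 = 156.6 kPa.
Normally consolidated clay, so the full stress increment lies on the virgin compression line:
S_c = C_c·H/(1+e₀)·log₁₀(σ'_f/σ'_0) = 0.18×3.8/(1+0.96)×log₁₀(156.6/44.6)
    = 0.34898 × 0.54546 = 0.1904 m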